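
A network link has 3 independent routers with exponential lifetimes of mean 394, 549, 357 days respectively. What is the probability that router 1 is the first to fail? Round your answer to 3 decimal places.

0.354

Rates: λ_i = 1/mean_i → 0.00253807, 0.00182149, 0.00280112; Σλ = 0.00716069.
P(router 1 first) = λ_1/Σλ = 0.00253807/0.00716069 ≈ 0.354.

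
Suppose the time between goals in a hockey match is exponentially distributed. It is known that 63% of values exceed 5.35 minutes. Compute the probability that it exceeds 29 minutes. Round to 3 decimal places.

0.082

e^(−λ·5.35) = 0.63 ⇒ λ = −ln(0.63)/5.35 = 0.0863618.
P(X > 29) = e^(−0.0863618·29) = e^(−2.5045) ≈ 0.082.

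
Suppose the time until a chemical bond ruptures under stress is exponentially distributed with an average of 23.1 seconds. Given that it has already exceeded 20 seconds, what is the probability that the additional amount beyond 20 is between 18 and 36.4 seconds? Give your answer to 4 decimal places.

0.2519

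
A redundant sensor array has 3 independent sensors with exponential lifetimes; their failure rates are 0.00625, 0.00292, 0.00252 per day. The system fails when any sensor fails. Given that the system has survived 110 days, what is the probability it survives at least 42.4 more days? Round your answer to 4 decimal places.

0.6092

Time to first failure ~ Exp(Σλ) with Σλ = 0.01169.
By memorylessness, P(T > 110+42.4 | T > 110) = P(T > 42.4) = e^(−0.01169·42.4) ≈ 0.6092.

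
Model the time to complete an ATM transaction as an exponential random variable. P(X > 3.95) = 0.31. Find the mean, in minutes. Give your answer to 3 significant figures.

e^(−λ·3.95) = 0.31 ⇒ λ = −ln(0.31)/3.95 = 0.296502.
Mean = 1/λ = 3.37266 minutes.

3.37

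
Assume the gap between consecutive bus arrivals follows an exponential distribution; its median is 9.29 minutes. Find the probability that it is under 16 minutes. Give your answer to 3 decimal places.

0.697

For an exponential, median = ln(2)/λ, so λ = ln 2 / 9.29 = 0.0746122 per minute.
P(X ≤ 16) = 1 − e^(−λ·16) = 1 − e^(−1.1938) ≈ 0.697.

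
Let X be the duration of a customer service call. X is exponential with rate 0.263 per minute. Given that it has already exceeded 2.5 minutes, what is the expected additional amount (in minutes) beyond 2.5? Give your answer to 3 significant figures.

By memorylessness, the remaining amount past any threshold is again Exp(λ) with mean 1/λ = 3.80228 minutes.

3.80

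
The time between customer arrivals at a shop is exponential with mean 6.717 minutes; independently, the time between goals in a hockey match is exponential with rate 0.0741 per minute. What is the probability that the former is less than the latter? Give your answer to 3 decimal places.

0.668

λ_1 = 1/6.717 = 0.148876, λ_2 = 0.0741.
For independent exponentials, P(the former < the latter) = λ_1/(λ_1+λ_2) = 0.148876/0.222976 ≈ 0.668.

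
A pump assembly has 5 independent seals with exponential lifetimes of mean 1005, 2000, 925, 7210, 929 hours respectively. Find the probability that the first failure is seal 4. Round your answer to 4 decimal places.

0.0366

Rates: λ_i = 1/mean_i → 0.000995025, 0.0005, 0.00108108, 0.000138696, 0.00107643; Σλ = 0.00379123.
P(seal 4 first) = λ_4/Σλ = 0.000138696/0.00379123 ≈ 0.0366.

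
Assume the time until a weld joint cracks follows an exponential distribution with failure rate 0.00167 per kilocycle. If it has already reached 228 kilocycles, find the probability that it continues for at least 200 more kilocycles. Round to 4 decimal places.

By the memoryless property, P(X > 228+200 | X > 228) = P(X > 200).
P(X > 200) = e^(−0.334) ≈ 0.7161.

0.7161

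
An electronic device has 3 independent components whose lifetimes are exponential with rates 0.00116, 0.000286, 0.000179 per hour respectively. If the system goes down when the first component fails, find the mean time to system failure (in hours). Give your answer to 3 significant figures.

The time to first failure is exponential with rate Σλ = 0.00116 + 0.000286 + 0.000179 = 0.001625.
E[min] = 1/Σλ = 1/0.001625 = 615.385 hours.

615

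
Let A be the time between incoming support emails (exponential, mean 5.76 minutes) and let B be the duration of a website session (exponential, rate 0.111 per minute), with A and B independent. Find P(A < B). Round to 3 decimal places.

0.610

λ_1 = 1/5.76 = 0.173611, λ_2 = 0.111.
For independent exponentials, P(A < B) = λ_1/(λ_1+λ_2) = 0.173611/0.284611 ≈ 0.610.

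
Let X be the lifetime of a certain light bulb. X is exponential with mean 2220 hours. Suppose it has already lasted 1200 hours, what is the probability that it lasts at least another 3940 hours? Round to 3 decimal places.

0.170

The rate is λ = 1/2220 = 0.00045045 per hour.
The exponential is memoryless, so the remaining time is again Exp(λ): the condition X > 1200 is irrelevant.
P(X > 3940) = e^(−1.7748) ≈ 0.170.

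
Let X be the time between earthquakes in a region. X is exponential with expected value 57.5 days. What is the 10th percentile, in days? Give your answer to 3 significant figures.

The rate is λ = 1/57.5 = 0.0173913 per day.
Set 1 − e^(−λt) = 0.1, so t = −ln(0.9)/λ = 0.10536/0.0173913 ≈ 6.05823 days.

6.06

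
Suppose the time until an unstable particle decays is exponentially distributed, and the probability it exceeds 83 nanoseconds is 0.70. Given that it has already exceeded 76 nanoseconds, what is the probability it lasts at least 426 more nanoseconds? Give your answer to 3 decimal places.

0.160

From e^(−λ·83) = 0.70, λ = −ln(0.70)/83 = 0.00429729.
Memoryless: P(X > 76+426 | X > 76) = P(X > 426) = e^(−0.00429729·426) ≈ 0.160.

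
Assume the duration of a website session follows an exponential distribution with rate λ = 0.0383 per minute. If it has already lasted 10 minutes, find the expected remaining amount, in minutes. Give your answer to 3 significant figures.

By memorylessness, the remaining amount past any threshold is again Exp(λ) with mean 1/λ = 26.1097 minutes.

26.1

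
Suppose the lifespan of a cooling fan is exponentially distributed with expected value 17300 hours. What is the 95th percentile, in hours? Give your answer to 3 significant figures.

The rate is λ = 1/17300 = 0.0000578035 per hour.
Set 1 − e^(−λt) = 0.95, so t = −ln(0.05)/λ = 2.9957/0.0000578035 ≈ 51826.2 hours.

51800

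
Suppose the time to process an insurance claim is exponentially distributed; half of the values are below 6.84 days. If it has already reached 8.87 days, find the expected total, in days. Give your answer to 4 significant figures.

18.74

For an exponential, median = ln(2)/λ, so λ = ln 2 / 6.84 = 0.101337 per day.
By memorylessness, E[X | X > 8.87] = 8.87 + 1/λ = 8.87 + 9.86803 = 18.738 days.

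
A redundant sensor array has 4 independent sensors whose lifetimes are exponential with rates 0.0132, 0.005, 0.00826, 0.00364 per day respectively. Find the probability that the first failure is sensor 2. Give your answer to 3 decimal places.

The time to first failure is exponential with rate Σλ = 0.0132 + 0.005 + 0.00826 + 0.00364 = 0.0301.
P(sensor 2 first) = λ_2/Σλ = 0.005/0.0301 ≈ 0.166.

0.166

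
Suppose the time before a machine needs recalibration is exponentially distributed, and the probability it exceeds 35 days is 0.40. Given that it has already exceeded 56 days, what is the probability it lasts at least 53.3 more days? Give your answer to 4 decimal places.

From e^(−λ·35) = 0.40, λ = −ln(0.40)/35 = 0.0261797.
Memoryless: P(X > 56+53.3 | X > 56) = P(X > 53.3) = e^(−0.0261797·53.3) ≈ 0.2477.

0.2477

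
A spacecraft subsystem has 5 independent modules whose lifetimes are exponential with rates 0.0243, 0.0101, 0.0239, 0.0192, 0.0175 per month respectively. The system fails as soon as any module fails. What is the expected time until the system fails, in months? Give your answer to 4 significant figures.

10.53

The time to first failure is exponential with rate Σλ = 0.0243 + 0.0101 + 0.0239 + 0.0192 + 0.0175 = 0.095.
E[min] = 1/Σλ = 1/0.095 = 10.5263 months.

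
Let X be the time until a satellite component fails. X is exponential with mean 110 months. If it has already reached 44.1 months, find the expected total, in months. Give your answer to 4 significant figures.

154.1

The rate is λ = 1/110 = 0.00909091 per month.
By memorylessness, E[X | X > 44.1] = 44.1 + 1/λ = 44.1 + 110 = 154.1 months.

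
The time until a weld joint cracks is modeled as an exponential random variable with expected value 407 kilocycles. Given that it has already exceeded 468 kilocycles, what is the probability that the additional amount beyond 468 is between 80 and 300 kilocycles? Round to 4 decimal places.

0.3431

The rate is λ = 1/407 = 0.002457 per kilocycle.
Memoryless: the residual past 468 is again Exp(λ).
P(80 < residual < 300) = e^(−λ·80) − e^(−λ·300) = 0.82155 − 0.47850 ≈ 0.3431.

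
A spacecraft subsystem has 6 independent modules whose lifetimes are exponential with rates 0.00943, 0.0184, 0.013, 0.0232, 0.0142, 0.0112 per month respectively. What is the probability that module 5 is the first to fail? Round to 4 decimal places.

0.1588

The time to first failure is exponential with rate Σλ = 0.00943 + 0.0184 + 0.013 + 0.0232 + 0.0142 + 0.0112 = 0.08943.
P(module 5 first) = λ_5/Σλ = 0.0142/0.08943 ≈ 0.1588.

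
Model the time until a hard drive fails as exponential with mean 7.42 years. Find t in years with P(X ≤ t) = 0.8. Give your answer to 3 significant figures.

11.9

The rate is λ = 1/7.42 = 0.134771 per year.
Set 1 − e^(−λt) = 0.8, so t = −ln(0.2)/λ = 1.6094/0.134771 ≈ 11.942 years.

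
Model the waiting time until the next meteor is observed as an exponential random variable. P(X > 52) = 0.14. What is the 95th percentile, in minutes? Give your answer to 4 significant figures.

e^(−λ·52) = 0.14 ⇒ λ = −ln(0.14)/52 = 0.0378099.
95th percentile: 1 − e^(−λt) = 0.95, t = −ln(0.05)/λ = 79.2315 minutes.

79.23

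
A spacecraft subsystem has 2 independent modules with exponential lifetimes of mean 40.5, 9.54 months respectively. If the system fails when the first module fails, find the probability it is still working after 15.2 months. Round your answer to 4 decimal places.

0.1397

The first failure time is exponential with rate Σλ_i = 1/40.5 + 1/9.54 = 0.129513 per month.
P(min > 15.2) = e^(−0.129513·15.2) = e^(−1.9686) ≈ 0.1397.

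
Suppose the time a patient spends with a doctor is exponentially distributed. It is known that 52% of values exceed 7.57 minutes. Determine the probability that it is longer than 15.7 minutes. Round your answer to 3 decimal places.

0.258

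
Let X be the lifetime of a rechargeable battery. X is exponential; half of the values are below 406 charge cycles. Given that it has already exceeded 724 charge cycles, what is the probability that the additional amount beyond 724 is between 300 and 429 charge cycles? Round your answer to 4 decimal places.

For an exponential, median = ln(2)/λ, so λ = ln 2 / 406 = 0.00170726 per charge cycle.
Memoryless: the residual past 724 is again Exp(λ).
P(300 < residual < 429) = e^(−λ·300) − e^(−λ·429) = 0.59919 − 0.48075 ≈ 0.1184.

0.1184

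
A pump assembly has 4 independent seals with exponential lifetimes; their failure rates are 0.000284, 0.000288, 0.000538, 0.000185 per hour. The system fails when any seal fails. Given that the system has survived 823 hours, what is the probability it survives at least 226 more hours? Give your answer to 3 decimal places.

0.746

Time to first failure ~ Exp(Σλ) with Σλ = 0.001295.
By memorylessness, P(T > 823+226 | T > 823) = P(T > 226) = e^(−0.001295·226) ≈ 0.746.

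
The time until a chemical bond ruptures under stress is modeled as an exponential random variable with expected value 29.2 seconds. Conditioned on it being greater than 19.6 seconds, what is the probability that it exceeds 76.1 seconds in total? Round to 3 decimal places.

0.144

The rate is λ = 1/29.2 = 0.0342466 per second.
By the memoryless property, P(X > 19.6+56.5 | X > 19.6) = P(X > 56.5).
P(X > 56.5) = e^(−1.9349) ≈ 0.144.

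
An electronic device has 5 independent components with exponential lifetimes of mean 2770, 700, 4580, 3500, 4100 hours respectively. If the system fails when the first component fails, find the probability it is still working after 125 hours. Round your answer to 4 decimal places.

The first failure time is exponential with rate Σλ_i = 1/2770 + 1/700 + 1/4580 + 1/3500 + 1/4100 = 0.00253754 per hour.
P(min > 125) = e^(−0.00253754·125) = e^(−0.31719) ≈ 0.7282.

0.7282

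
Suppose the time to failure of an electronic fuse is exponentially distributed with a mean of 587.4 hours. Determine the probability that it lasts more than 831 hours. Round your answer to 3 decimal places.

0.243

The rate is λ = 1/587.4 = 0.00170242 per hour.
P(X > 831) = e^(−λ·831) = e^(−1.4147) ≈ 0.243.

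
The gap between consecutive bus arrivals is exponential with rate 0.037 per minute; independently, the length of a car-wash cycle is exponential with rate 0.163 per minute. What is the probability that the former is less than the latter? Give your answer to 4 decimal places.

0.1850

λ_1 = 0.037, λ_2 = 0.163.
For independent exponentials, P(the former < the latter) = λ_1/(λ_1+λ_2) = 0.037/0.2 ≈ 0.1850.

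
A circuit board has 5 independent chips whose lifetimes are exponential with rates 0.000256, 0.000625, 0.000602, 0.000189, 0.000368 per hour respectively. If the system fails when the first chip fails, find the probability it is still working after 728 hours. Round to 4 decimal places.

0.2265

The time to first failure is exponential with rate Σλ = 0.000256 + 0.000625 + 0.000602 + 0.000189 + 0.000368 = 0.00204.
P(min > 728) = e^(−0.00204·728) = e^(−1.4851) ≈ 0.2265.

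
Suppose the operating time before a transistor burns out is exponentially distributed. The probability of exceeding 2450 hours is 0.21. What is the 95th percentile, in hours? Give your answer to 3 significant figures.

e^(−λ·2450) = 0.21 ⇒ λ = −ln(0.21)/2450 = 0.000636999.
95th percentile: 1 − e^(−λt) = 0.95, t = −ln(0.05)/λ = 4702.88 hours.

4700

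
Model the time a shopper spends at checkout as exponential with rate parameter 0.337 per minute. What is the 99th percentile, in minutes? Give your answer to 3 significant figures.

13.7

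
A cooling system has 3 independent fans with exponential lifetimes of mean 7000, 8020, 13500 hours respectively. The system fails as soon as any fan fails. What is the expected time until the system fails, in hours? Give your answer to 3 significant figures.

2930

The first failure time is exponential with rate Σλ_i = 1/7000 + 1/8020 + 1/13500 = 0.000341619 per hour.
E[min] = 1/Σλ = 1/0.000341619 = 2927.23 hours.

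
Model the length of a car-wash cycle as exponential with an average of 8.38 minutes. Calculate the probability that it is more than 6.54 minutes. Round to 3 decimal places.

The rate is λ = 1/8.38 = 0.119332 per minute.
P(X > 6.54) = e^(−λ·6.54) = e^(−0.78043) ≈ 0.458.

0.458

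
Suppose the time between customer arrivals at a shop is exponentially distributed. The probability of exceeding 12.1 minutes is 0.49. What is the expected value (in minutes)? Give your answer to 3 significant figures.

e^(−λ·12.1) = 0.49 ⇒ λ = −ln(0.49)/12.1 = 0.0589545.
Mean = 1/λ = 16.9622 minutes.

17.0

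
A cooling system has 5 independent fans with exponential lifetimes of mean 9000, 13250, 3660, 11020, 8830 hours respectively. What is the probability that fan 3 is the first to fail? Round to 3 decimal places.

0.412

Rates: λ_i = 1/mean_i → 0.000111111, 0.0000754717, 0.000273224, 0.0000907441, 0.00011325; Σλ = 0.000663801.
P(fan 3 first) = λ_3/Σλ = 0.000273224/0.000663801 ≈ 0.412.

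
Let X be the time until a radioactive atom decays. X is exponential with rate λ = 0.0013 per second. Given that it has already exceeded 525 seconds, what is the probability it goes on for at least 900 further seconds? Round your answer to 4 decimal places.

0.3104

By the memoryless property, P(X > 525+900 | X > 525) = P(X > 900).
P(X > 900) = e^(−1.17) ≈ 0.3104.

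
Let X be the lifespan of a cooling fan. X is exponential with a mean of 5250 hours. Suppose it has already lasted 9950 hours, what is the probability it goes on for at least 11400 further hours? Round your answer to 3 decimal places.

0.114

The rate is λ = 1/5250 = 0.000190476 per hour.
The exponential is memoryless, so the remaining time is again Exp(λ): the condition X > 9950 is irrelevant.
P(X > 11400) = e^(−2.1714) ≈ 0.114.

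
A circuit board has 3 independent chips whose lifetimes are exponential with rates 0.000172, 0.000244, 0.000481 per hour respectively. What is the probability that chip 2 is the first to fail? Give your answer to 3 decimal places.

The time to first failure is exponential with rate Σλ = 0.000172 + 0.000244 + 0.000481 = 0.000897.
P(chip 2 first) = λ_2/Σλ = 0.000244/0.000897 ≈ 0.272.

0.272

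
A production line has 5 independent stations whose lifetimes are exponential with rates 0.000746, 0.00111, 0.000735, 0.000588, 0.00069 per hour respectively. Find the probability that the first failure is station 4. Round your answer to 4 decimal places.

The time to first failure is exponential with rate Σλ = 0.000746 + 0.00111 + 0.000735 + 0.000588 + 0.00069 = 0.003869.
P(station 4 first) = λ_4/Σλ = 0.000588/0.003869 ≈ 0.1520.

0.1520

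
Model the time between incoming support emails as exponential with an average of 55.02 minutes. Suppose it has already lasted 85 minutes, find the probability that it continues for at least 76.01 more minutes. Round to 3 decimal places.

0.251

The rate is λ = 1/55.02 = 0.0181752 per minute.
The exponential is memoryless, so the remaining time is again Exp(λ): the condition X > 85 is irrelevant.
P(X > 76.01) = e^(−1.3815) ≈ 0.251.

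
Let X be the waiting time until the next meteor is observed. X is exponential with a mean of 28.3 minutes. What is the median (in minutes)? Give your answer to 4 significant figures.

The rate is λ = 1/28.3 = 0.0353357 per minute.
Set 1 − e^(−λt) = 0.5, so t = −ln(0.5)/λ = 0.69315/0.0353357 ≈ 19.6161 minutes.

19.62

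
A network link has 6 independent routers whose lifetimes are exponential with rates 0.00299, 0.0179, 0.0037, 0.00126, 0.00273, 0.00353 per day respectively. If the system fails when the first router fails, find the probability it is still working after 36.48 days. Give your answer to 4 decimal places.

0.3099

The time to first failure is exponential with rate Σλ = 0.00299 + 0.0179 + 0.0037 + 0.00126 + 0.00273 + 0.00353 = 0.03211.
P(min > 36.48) = e^(−0.03211·36.48) = e^(−1.1714) ≈ 0.3099.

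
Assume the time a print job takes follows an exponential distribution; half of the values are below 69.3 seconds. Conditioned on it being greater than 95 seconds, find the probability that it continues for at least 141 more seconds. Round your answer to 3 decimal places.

0.244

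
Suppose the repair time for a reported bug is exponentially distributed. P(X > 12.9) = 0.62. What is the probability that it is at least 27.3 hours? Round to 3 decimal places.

0.364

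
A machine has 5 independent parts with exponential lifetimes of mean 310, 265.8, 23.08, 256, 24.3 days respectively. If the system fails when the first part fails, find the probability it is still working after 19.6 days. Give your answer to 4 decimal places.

The first failure time is exponential with rate Σλ_i = 1/310 + 1/265.8 + 1/23.08 + 1/256 + 1/24.3 = 0.0953741 per day.
P(min > 19.6) = e^(−0.0953741·19.6) = e^(−1.8693) ≈ 0.1542.

0.1542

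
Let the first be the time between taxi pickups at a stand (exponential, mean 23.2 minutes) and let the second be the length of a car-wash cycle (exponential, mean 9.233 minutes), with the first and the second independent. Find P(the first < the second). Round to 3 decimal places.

λ_1 = 1/23.2 = 0.0431034, λ_2 = 1/9.233 = 0.108307.
For independent exponentials, P(the first < the second) = λ_1/(λ_1+λ_2) = 0.0431034/0.151411 ≈ 0.285.

0.285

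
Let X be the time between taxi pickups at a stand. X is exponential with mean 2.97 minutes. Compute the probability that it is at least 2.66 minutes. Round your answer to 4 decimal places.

The rate is λ = 1/2.97 = 0.3367 per minute.
P(X > 2.66) = e^(−λ·2.66) = e^(−0.89562) ≈ 0.4084.

0.4084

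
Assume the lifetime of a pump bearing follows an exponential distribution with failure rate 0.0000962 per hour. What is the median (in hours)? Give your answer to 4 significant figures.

Set 1 − e^(−λt) = 0.5, so t = −ln(0.5)/λ = 0.69315/0.0000962 ≈ 7205.27 hours.

7205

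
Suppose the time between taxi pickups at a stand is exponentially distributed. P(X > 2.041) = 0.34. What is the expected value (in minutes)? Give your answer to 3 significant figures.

1.89

e^(−λ·2.041) = 0.34 ⇒ λ = −ln(0.34)/2.041 = 0.528569.
Mean = 1/λ = 1.8919 minutes.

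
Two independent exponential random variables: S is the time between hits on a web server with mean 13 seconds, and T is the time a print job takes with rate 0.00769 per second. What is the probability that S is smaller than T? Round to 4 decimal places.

0.9091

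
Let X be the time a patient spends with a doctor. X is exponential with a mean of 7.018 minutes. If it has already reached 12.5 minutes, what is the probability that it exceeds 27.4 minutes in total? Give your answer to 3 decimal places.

0.120

The rate is λ = 1/7.018 = 0.142491 per minute.
P(X > s+t | X > s) = e^(−λ(s+t))/e^(−λs) = e^(−λt), independent of s = 12.5.
P(X > 14.9) = e^(−2.1231) ≈ 0.120.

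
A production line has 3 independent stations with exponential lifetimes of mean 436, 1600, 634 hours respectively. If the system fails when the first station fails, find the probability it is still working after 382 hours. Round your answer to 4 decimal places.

0.1795

The first failure time is exponential with rate Σλ_i = 1/436 + 1/1600 + 1/634 = 0.00449587 per hour.
P(min > 382) = e^(−0.00449587·382) = e^(−1.7174) ≈ 0.1795.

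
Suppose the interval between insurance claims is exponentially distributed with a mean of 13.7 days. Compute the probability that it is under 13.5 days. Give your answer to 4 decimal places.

The rate is λ = 1/13.7 = 0.0729927 per day.
P(X ≤ 13.5) = 1 − e^(−λ·13.5) = 1 − e^(−0.9854) ≈ 0.6267.

0.6267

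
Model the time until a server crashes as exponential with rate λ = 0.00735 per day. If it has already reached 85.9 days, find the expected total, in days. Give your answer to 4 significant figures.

By memorylessness, E[X | X > 85.9] = 85.9 + 1/λ = 85.9 + 136.054 = 221.954 days.

222.0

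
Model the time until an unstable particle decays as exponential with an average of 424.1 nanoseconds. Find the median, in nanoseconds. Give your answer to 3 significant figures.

The rate is λ = 1/424.1 = 0.00235793 per nanosecond.
Set 1 − e^(−λt) = 0.5, so t = −ln(0.5)/λ = 0.69315/0.00235793 ≈ 293.964 nanoseconds.

294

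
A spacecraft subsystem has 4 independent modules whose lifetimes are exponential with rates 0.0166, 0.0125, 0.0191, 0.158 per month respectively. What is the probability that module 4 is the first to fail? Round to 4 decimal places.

The time to first failure is exponential with rate Σλ = 0.0166 + 0.0125 + 0.0191 + 0.158 = 0.2062.
P(module 4 first) = λ_4/Σλ = 0.158/0.2062 ≈ 0.7662.

0.7662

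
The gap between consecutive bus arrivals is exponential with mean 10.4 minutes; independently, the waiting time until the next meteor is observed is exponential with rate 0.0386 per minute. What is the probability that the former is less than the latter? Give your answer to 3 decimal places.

λ_1 = 1/10.4 = 0.0961538, λ_2 = 0.0386.
For independent exponentials, P(the former < the latter) = λ_1/(λ_1+λ_2) = 0.0961538/0.134754 ≈ 0.714.

0.714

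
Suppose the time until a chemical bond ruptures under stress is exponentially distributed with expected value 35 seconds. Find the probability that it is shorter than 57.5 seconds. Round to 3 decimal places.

The rate is λ = 1/35 = 0.0285714 per second.
P(X ≤ 57.5) = 1 − e^(−λ·57.5) = 1 − e^(−1.6429) ≈ 0.807.

0.807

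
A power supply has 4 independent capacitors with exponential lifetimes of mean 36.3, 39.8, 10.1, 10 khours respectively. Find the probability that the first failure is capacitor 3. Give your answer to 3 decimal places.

Rates: λ_i = 1/mean_i → 0.0275482, 0.0251256, 0.0990099, 0.1; Σλ = 0.251684.
P(capacitor 3 first) = λ_3/Σλ = 0.0990099/0.251684 ≈ 0.393.

0.393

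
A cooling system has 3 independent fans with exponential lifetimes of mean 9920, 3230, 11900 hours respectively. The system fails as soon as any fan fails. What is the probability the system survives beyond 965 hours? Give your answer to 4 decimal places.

The first failure time is exponential with rate Σλ_i = 1/9920 + 1/3230 + 1/11900 = 0.000494438 per hour.
P(min > 965) = e^(−0.000494438·965) = e^(−0.47713) ≈ 0.6206.

0.6206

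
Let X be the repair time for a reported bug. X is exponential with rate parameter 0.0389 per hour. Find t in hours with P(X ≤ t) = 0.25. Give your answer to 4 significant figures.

7.395

Set 1 − e^(−λt) = 0.25, so t = −ln(0.75)/λ = 0.28768/0.0389 ≈ 7.39543 hours.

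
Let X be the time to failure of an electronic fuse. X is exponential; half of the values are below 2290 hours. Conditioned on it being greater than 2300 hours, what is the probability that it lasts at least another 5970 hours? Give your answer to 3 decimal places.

0.164

For an exponential, median = ln(2)/λ, so λ = ln 2 / 2290 = 0.000302684 per hour.
The exponential is memoryless, so the remaining time is again Exp(λ): the condition X > 2300 is irrelevant.
P(X > 5970) = e^(−1.807) ≈ 0.164.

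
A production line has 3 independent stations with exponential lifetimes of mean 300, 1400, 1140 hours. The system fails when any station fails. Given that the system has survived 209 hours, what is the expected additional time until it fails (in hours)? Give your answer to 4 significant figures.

203.1

First-failure rate Σλ = 1/300 + 1/1400 + 1/1140 = 0.00492481.
By memorylessness the expected residual is 1/Σλ = 203.053 hours, regardless of the 209 already elapsed.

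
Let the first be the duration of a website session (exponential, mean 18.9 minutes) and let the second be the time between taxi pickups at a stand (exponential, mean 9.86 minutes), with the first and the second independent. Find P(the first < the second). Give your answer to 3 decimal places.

λ_1 = 1/18.9 = 0.0529101, λ_2 = 1/9.86 = 0.10142.
For independent exponentials, P(the first < the second) = λ_1/(λ_1+λ_2) = 0.0529101/0.15433 ≈ 0.343.

0.343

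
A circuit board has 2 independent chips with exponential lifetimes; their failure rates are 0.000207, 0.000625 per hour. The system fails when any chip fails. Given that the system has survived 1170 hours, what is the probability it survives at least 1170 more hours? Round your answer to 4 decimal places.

0.3778

Time to first failure ~ Exp(Σλ) with Σλ = 0.000832.
By memorylessness, P(T > 1170+1170 | T > 1170) = P(T > 1170) = e^(−0.000832·1170) ≈ 0.3778.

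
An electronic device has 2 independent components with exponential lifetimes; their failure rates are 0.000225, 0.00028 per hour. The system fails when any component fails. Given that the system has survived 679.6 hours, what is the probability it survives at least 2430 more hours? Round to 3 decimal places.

Time to first failure ~ Exp(Σλ) with Σλ = 0.000505.
By memorylessness, P(T > 679.6+2430 | T > 679.6) = P(T > 2430) = e^(−0.000505·2430) ≈ 0.293.

0.293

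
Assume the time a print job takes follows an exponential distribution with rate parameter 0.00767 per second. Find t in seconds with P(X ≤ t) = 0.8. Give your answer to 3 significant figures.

210

Set 1 − e^(−λt) = 0.8, so t = −ln(0.2)/λ = 1.6094/0.00767 ≈ 209.835 seconds.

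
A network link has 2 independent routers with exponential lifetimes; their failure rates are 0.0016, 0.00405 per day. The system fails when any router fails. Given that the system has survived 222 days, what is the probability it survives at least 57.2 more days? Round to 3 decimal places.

0.724

Time to first failure ~ Exp(Σλ) with Σλ = 0.00565.
By memorylessness, P(T > 222+57.2 | T > 222) = P(T > 57.2) = e^(−0.00565·57.2) ≈ 0.724.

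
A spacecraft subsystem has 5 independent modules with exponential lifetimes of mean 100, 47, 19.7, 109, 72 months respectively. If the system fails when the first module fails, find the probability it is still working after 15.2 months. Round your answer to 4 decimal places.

0.2024

The first failure time is exponential with rate Σλ_i = 1/100 + 1/47 + 1/19.7 + 1/109 + 1/72 = 0.105101 per month.
P(min > 15.2) = e^(−0.105101·15.2) = e^(−1.5975) ≈ 0.2024.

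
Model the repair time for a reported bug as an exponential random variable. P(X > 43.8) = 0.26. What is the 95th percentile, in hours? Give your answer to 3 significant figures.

e^(−λ·43.8) = 0.26 ⇒ λ = −ln(0.26)/43.8 = 0.0307551.
95th percentile: 1 − e^(−λt) = 0.95, t = −ln(0.05)/λ = 97.406 hours.

97.4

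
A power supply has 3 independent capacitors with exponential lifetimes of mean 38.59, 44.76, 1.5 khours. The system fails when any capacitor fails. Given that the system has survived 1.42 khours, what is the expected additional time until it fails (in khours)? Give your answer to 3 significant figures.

First-failure rate Σλ = 1/38.59 + 1/44.76 + 1/1.5 = 0.714921.
By memorylessness the expected residual is 1/Σλ = 1.39875 khours, regardless of the 1.42 already elapsed.

1.40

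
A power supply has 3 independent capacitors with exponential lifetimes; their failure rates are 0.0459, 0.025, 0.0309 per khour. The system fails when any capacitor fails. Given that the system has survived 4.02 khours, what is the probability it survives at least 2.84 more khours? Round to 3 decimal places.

0.749

Time to first failure ~ Exp(Σλ) with Σλ = 0.1018.
By memorylessness, P(T > 4.02+2.84 | T > 4.02) = P(T > 2.84) = e^(−0.1018·2.84) ≈ 0.749.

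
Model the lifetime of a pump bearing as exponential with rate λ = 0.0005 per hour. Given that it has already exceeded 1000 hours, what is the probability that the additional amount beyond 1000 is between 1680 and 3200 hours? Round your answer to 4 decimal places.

0.2298

Memoryless: the residual past 1000 is again Exp(λ).
P(1680 < residual < 3200) = e^(−λ·1680) − e^(−λ·3200) = 0.43171 − 0.20190 ≈ 0.2298.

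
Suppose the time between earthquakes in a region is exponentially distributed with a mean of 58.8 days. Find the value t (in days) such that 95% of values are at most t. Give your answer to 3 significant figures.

176

The rate is λ = 1/58.8 = 0.0170068 per day.
Set 1 − e^(−λt) = 0.95, so t = −ln(0.05)/λ = 2.9957/0.0170068 ≈ 176.149 days.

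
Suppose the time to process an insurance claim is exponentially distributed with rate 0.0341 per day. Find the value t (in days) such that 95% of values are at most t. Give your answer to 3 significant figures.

Set 1 − e^(−λt) = 0.95, so t = −ln(0.05)/λ = 2.9957/0.0341 ≈ 87.8514 days.

87.9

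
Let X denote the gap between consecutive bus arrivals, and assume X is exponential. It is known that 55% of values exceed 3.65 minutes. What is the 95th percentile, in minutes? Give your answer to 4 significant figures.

e^(−λ·3.65) = 0.55 ⇒ λ = −ln(0.55)/3.65 = 0.163791.
95th percentile: 1 − e^(−λt) = 0.95, t = −ln(0.05)/λ = 18.29 minutes.

18.29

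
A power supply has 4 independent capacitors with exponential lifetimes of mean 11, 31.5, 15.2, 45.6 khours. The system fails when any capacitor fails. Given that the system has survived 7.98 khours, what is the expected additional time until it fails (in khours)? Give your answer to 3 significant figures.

4.75

First-failure rate Σλ = 1/11 + 1/31.5 + 1/15.2 + 1/45.6 = 0.210374.
By memorylessness the expected residual is 1/Σλ = 4.75343 khours, regardless of the 7.98 already elapsed.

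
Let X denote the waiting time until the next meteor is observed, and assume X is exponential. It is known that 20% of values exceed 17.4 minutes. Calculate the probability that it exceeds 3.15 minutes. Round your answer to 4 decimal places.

0.7472

e^(−λ·17.4) = 0.20 ⇒ λ = −ln(0.20)/17.4 = 0.0924964.
P(X > 3.15) = e^(−0.0924964·3.15) = e^(−0.29136) ≈ 0.7472.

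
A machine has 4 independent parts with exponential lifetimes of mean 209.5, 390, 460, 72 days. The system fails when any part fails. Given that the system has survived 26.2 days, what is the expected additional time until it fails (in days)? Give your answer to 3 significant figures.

42.7

First-failure rate Σλ = 1/209.5 + 1/390 + 1/460 + 1/72 = 0.0234002.
By memorylessness the expected residual is 1/Σλ = 42.7347 days, regardless of the 26.2 already elapsed.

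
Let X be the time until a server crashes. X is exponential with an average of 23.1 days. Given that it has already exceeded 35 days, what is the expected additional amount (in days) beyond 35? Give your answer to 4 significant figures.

The rate is λ = 1/23.1 = 0.04329 per day.
By memorylessness, the remaining amount past any threshold is again Exp(λ) with mean 1/λ = 23.1 days.

23.10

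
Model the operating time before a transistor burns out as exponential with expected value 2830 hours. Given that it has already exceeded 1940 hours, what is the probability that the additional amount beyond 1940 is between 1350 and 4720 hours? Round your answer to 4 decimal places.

The rate is λ = 1/2830 = 0.000353357 per hour.
Memoryless: the residual past 1940 is again Exp(λ).
P(1350 < residual < 4720) = e^(−λ·1350) − e^(−λ·4720) = 0.62062 − 0.18865 ≈ 0.4320.

0.4320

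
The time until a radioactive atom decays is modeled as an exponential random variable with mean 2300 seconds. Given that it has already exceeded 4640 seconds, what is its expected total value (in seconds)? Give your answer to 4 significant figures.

6940

The rate is λ = 1/2300 = 0.000434783 per second.
By memorylessness, E[X | X > 4640] = 4640 + 1/λ = 4640 + 2300 = 6940 seconds.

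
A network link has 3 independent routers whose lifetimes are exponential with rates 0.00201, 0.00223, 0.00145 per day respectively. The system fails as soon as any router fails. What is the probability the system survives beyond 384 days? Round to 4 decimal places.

The time to first failure is exponential with rate Σλ = 0.00201 + 0.00223 + 0.00145 = 0.00569.
P(min > 384) = e^(−0.00569·384) = e^(−2.185) ≈ 0.1125.

0.1125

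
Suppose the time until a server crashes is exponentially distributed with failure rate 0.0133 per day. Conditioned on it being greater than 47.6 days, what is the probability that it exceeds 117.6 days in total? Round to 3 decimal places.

P(X > s+t | X > s) = e^(−λ(s+t))/e^(−λs) = e^(−λt), independent of s = 47.6.
P(X > 70) = e^(−0.931) ≈ 0.394.

0.394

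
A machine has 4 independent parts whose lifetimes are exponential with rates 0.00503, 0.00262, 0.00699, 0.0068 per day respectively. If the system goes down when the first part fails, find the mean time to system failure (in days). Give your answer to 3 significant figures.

The time to first failure is exponential with rate Σλ = 0.00503 + 0.00262 + 0.00699 + 0.0068 = 0.02144.
E[min] = 1/Σλ = 1/0.02144 = 46.6418 days.

46.6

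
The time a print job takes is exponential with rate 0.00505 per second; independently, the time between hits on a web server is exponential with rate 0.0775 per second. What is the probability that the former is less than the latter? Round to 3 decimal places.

0.061

λ_1 = 0.00505, λ_2 = 0.0775.
For independent exponentials, P(the former < the latter) = λ_1/(λ_1+λ_2) = 0.00505/0.08255 ≈ 0.061.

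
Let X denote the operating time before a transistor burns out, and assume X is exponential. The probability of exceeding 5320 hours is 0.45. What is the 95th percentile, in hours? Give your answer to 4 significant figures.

19960

e^(−λ·5320) = 0.45 ⇒ λ = −ln(0.45)/5320 = 0.000150095.
95th percentile: 1 − e^(−λt) = 0.95, t = −ln(0.05)/λ = 19958.9 hours.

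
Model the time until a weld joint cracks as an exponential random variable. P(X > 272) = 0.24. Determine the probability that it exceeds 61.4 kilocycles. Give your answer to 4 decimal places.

0.7246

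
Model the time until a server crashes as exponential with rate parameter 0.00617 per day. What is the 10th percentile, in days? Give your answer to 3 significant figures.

17.1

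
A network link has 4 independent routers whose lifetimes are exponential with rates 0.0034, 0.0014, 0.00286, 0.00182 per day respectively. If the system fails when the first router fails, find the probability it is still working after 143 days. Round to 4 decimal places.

0.2578

The time to first failure is exponential with rate Σλ = 0.0034 + 0.0014 + 0.00286 + 0.00182 = 0.00948.
P(min > 143) = e^(−0.00948·143) = e^(−1.3556) ≈ 0.2578.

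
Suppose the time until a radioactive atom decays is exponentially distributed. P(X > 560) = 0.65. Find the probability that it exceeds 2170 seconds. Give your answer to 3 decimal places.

e^(−λ·560) = 0.65 ⇒ λ = −ln(0.65)/560 = 0.000769255.
P(X > 2170) = e^(−0.000769255·2170) = e^(−1.6693) ≈ 0.188.

0.188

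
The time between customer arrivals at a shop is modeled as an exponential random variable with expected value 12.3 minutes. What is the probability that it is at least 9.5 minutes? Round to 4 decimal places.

0.4619

The rate is λ = 1/12.3 = 0.0813008 per minute.
P(X > 9.5) = e^(−λ·9.5) = e^(−0.77236) ≈ 0.4619.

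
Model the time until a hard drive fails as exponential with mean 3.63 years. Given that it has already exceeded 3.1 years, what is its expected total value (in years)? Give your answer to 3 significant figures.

The rate is λ = 1/3.63 = 0.275482 per year.
By memorylessness, E[X | X > 3.1] = 3.1 + 1/λ = 3.1 + 3.63 = 6.73 years.

6.73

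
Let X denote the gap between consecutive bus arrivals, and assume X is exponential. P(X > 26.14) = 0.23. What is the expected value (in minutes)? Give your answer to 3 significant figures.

17.8

e^(−λ·26.14) = 0.23 ⇒ λ = −ln(0.23)/26.14 = 0.0562233.
Mean = 1/λ = 17.7862 minutes.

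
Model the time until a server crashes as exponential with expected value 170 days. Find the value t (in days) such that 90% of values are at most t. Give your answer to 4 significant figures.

391.4

The rate is λ = 1/170 = 0.00588235 per day.
Set 1 − e^(−λt) = 0.9, so t = −ln(0.1)/λ = 2.3026/0.00588235 ≈ 391.439 days.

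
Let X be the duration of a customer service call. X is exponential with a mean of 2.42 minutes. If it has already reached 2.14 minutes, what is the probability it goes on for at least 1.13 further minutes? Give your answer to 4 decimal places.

The rate is λ = 1/2.42 = 0.413223 per minute.
P(X > s+t | X > s) = e^(−λ(s+t))/e^(−λs) = e^(−λt), independent of s = 2.14.
P(X > 1.13) = e^(−0.46694) ≈ 0.6269.

0.6269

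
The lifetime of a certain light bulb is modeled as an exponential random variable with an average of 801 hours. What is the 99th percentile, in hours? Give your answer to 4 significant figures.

3689

The rate is λ = 1/801 = 0.00124844 per hour.
Set 1 − e^(−λt) = 0.99, so t = −ln(0.01)/λ = 4.6052/0.00124844 ≈ 3688.74 hours.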